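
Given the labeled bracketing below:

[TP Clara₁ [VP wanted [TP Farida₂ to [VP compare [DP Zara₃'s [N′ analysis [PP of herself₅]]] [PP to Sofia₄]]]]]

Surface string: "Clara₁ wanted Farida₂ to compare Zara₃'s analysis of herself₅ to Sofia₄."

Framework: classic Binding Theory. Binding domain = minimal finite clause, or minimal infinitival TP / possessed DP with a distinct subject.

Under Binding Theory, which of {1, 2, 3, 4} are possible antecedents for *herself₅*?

*herself* is an anaphor, so Principle A applies: it must be bound in its binding domain.
Binding domain of *herself₅*: the possessed DP, whose subject is Zara₃.
*Clara₁* c-commands the anaphor but is outside its binding domain → cannot satisfy Principle A.
*Farida₂* c-commands the anaphor but is outside its binding domain → cannot satisfy Principle A.
*Zara₃* c-commands the anaphor within its binding domain → licit binder.
*Sofia₄* does not c-command the anaphor → cannot bind it.

{3}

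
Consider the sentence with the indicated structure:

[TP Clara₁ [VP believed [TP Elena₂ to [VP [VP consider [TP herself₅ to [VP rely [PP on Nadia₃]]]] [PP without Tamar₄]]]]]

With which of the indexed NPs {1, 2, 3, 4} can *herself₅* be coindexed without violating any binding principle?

*herself* is an anaphor, so Principle A applies: it must be bound in its binding domain.
Binding domain of *herself₅*: the embedded TP, whose subject is Elena₂.
*Clara₁* c-commands the anaphor but is outside its binding domain → cannot satisfy Principle A.
*Elena₂* c-commands the anaphor within its binding domain → licit binder.
*Nadia₃* does not c-command the anaphor → cannot bind it.
*Tamar₄* does not c-command the anaphor → cannot bind it.

{2}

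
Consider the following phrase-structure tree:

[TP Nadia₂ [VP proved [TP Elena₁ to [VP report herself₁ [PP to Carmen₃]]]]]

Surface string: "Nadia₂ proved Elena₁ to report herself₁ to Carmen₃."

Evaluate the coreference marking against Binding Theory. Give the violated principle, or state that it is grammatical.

The two coindexed NPs are *Elena₁* and *herself₁*.
*herself₁* is an anaphor; its binding domain is the embedded TP, whose subject is Elena₁. *Elena₁* c-commands it within that domain and shares its index, so Principle A is satisfied.
*Elena₁* is an R-expression; *herself₁* does not c-command it, and no other NP shares its index, so Principle C is satisfied.
All principles are respected.

grammatical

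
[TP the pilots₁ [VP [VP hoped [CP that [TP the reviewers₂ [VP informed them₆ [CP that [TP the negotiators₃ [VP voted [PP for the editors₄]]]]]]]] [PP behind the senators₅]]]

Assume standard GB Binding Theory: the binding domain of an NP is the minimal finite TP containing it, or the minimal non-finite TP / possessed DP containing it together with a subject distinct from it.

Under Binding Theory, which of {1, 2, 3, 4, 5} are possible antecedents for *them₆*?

*them* is a pronoun, so Principle B applies: it must be free in its binding domain.
Binding domain of *them₆*: the embedded TP, whose subject is the reviewers₂.
*the pilots₁* c-commands the pronoun but from outside its binding domain, and is not c-commanded by it → coindexation permitted.
*the reviewers₂* c-commands the pronoun within its binding domain → coindexation would violate Principle B.
*the negotiators₃*: the pronoun c-commands this R-expression → coindexation would violate Principle C on *the negotiators₃*.
*the editors₄*: the pronoun c-commands this R-expression → coindexation would violate Principle C on *the editors₄*.
*the senators₅* and the pronoun do not c-command one another → neither Principle B nor Principle C is at stake; coindexation permitted.

{1, 5}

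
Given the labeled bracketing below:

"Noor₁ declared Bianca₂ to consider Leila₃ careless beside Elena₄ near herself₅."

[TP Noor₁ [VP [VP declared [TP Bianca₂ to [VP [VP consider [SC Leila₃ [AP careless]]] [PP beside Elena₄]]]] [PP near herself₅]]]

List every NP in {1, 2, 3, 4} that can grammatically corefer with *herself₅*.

{1}

*herself* is an anaphor, so Principle A applies: it must be bound in its binding domain.
Binding domain of *herself₅*: the matrix TP, whose subject is Noor₁.
*Noor₁* c-commands the anaphor within its binding domain → licit binder.
*Bianca₂* does not c-command the anaphor → cannot bind it.
*Leila₃* does not c-command the anaphor → cannot bind it.
*Elena₄* does not c-command the anaphor → cannot bind it.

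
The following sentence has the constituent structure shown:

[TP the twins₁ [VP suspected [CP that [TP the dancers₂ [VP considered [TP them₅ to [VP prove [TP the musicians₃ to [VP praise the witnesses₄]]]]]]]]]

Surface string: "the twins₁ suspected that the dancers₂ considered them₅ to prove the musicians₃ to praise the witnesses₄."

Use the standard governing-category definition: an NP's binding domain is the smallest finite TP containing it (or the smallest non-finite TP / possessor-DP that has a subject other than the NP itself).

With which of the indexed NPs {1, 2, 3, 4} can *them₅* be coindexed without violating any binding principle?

*them* is a pronoun, so Principle B applies: it must be free in its binding domain.
Binding domain of *them₅*: the embedded TP, whose subject is the dancers₂.
*the twins₁* c-commands the pronoun but from outside its binding domain, and is not c-commanded by it → coindexation permitted.
*the dancers₂* c-commands the pronoun within its binding domain → coindexation would violate Principle B.
*the musicians₃*: the pronoun c-commands this R-expression → coindexation would violate Principle C on *the musicians₃*.
*the witnesses₄*: the pronoun c-commands this R-expression → coindexation would violate Principle C on *the witnesses₄*.

{1}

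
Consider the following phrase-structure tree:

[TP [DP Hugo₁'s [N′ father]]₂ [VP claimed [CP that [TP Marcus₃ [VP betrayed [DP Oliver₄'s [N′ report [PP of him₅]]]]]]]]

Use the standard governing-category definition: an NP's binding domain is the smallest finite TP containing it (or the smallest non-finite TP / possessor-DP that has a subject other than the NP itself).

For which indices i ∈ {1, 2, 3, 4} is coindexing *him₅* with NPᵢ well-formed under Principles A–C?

*him* is a pronoun, so Principle B applies: it must be free in its binding domain.
Binding domain of *him₅*: the possessed DP, whose subject is Oliver₄.
*Hugo₁* and the pronoun do not c-command one another → neither Principle B nor Principle C is at stake; coindexation permitted.
*[Hugo₁'s father]₂* c-commands the pronoun but from outside its binding domain, and is not c-commanded by it → coindexation permitted.
*Marcus₃* c-commands the pronoun but from outside its binding domain, and is not c-commanded by it → coindexation permitted.
*Oliver₄* c-commands the pronoun within its binding domain → coindexation would violate Principle B.

{1, 2, 3}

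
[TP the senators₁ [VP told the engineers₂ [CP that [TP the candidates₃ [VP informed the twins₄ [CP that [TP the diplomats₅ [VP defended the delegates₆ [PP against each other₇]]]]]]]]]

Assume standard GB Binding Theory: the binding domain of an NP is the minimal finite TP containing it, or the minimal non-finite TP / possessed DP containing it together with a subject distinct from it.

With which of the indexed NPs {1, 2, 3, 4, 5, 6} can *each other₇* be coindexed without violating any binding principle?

*each other* is an anaphor, so Principle A applies: it must be bound in its binding domain.
Binding domain of *each other₇*: the embedded TP, whose subject is the diplomats₅.
*the senators₁* c-commands the anaphor but is outside its binding domain → cannot satisfy Principle A.
*the engineers₂* c-commands the anaphor but is outside its binding domain → cannot satisfy Principle A.
*the candidates₃* c-commands the anaphor but is outside its binding domain → cannot satisfy Principle A.
*the twins₄* c-commands the anaphor but is outside its binding domain → cannot satisfy Principle A.
*the diplomats₅* c-commands the anaphor within its binding domain → licit binder.
*the delegates₆* c-commands the anaphor within its binding domain → licit binder.

{5, 6}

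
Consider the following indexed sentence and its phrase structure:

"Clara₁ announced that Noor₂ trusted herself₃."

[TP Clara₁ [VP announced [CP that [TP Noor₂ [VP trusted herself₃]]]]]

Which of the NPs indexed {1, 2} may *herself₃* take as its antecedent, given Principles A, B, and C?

{2}

*herself* is an anaphor, so Principle A applies: it must be bound in its binding domain.
Binding domain of *herself₃*: the embedded TP, whose subject is Noor₂.
*Clara₁* c-commands the anaphor but is outside its binding domain → cannot satisfy Principle A.
*Noor₂* c-commands the anaphor within its binding domain → licit binder.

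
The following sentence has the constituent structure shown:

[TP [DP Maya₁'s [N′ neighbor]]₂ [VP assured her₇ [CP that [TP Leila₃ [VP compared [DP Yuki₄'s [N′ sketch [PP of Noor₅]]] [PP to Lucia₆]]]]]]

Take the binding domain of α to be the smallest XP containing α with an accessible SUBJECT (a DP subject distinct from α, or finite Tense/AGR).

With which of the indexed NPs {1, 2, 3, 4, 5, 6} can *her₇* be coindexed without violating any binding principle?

*her* is a pronoun, so Principle B applies: it must be free in its binding domain.
Binding domain of *her₇*: the matrix TP, whose subject is [Maya₁'s neighbor]₂.
*Maya₁* and the pronoun do not c-command one another → neither Principle B nor Principle C is at stake; coindexation permitted.
*[Maya₁'s neighbor]₂* c-commands the pronoun within its binding domain → coindexation would violate Principle B.
*Leila₃*: the pronoun c-commands this R-expression → coindexation would violate Principle C on *Leila₃*.
*Yuki₄*: the pronoun c-commands this R-expression → coindexation would violate Principle C on *Yuki₄*.
*Noor₅*: the pronoun c-commands this R-expression → coindexation would violate Principle C on *Noor₅*.
*Lucia₆*: the pronoun c-commands this R-expression → coindexation would violate Principle C on *Lucia₆*.

{1}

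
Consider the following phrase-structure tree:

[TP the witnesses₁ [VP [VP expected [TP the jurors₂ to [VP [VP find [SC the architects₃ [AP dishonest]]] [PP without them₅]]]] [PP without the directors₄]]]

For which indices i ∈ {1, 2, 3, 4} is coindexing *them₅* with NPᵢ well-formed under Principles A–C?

{1, 3, 4}

*them* is a pronoun, so Principle B applies: it must be free in its binding domain.
Binding domain of *them₅*: the embedded TP, whose subject is the jurors₂.
*the witnesses₁* c-commands the pronoun but from outside its binding domain, and is not c-commanded by it → coindexation permitted.
*the jurors₂* c-commands the pronoun within its binding domain → coindexation would violate Principle B.
*the architects₃* and the pronoun do not c-command one another → neither Principle B nor Principle C is at stake; coindexation permitted.
*the directors₄* and the pronoun do not c-command one another → neither Principle B nor Principle C is at stake; coindexation permitted.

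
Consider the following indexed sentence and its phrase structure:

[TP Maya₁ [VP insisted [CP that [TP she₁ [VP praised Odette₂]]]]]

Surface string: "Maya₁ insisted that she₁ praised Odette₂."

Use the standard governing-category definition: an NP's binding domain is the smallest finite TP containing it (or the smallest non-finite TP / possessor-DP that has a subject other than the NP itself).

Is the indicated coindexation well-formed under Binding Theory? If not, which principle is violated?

The two coindexed NPs are *Maya₁* and *she₁*.
*she₁* is a pronoun; nothing c-commands it within its binding domain (the embedded TP.), so Principle B holds trivially.
*Maya₁* is an R-expression; *she₁* does not c-command it, and no other NP shares its index, so Principle C is satisfied.
All principles are respected.

grammatical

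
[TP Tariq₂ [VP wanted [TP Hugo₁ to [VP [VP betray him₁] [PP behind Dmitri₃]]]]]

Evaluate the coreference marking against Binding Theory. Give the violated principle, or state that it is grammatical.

The two coindexed NPs are *Hugo₁* and *him₁*.
*him₁* is a pronoun. Its binding domain is the embedded TP, whose subject is Hugo₁.
*Hugo₁* c-commands it within that domain and carries the same index.
The pronoun is locally bound → Principle B violation.

Principle B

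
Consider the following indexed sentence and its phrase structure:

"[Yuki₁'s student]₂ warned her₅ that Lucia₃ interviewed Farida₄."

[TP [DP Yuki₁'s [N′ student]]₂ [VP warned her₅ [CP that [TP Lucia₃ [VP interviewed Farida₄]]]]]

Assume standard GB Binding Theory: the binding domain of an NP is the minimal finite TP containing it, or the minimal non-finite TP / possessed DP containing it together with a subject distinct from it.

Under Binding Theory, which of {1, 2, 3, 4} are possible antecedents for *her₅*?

{1}

*her* is a pronoun, so Principle B applies: it must be free in its binding domain.
Binding domain of *her₅*: the matrix TP, whose subject is [Yuki₁'s student]₂.
*Yuki₁* and the pronoun do not c-command one another → neither Principle B nor Principle C is at stake; coindexation permitted.
*[Yuki₁'s student]₂* c-commands the pronoun within its binding domain → coindexation would violate Principle B.
*Lucia₃*: the pronoun c-commands this R-expression → coindexation would violate Principle C on *Lucia₃*.
*Farida₄*: the pronoun c-commands this R-expression → coindexation would violate Principle C on *Farida₄*.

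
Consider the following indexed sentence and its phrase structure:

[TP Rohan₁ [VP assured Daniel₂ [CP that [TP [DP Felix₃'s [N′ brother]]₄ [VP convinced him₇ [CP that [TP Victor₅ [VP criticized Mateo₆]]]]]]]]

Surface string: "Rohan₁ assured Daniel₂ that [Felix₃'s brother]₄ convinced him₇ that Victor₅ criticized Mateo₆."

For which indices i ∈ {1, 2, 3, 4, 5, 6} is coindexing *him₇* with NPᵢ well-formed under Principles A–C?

*him* is a pronoun, so Principle B applies: it must be free in its binding domain.
Binding domain of *him₇*: the embedded TP, whose subject is [Felix₃'s brother]₄.
*Rohan₁* c-commands the pronoun but from outside its binding domain, and is not c-commanded by it → coindexation permitted.
*Daniel₂* c-commands the pronoun but from outside its binding domain, and is not c-commanded by it → coindexation permitted.
*Felix₃* and the pronoun do not c-command one another → neither Principle B nor Principle C is at stake; coindexation permitted.
*[Felix₃'s brother]₄* c-commands the pronoun within its binding domain → coindexation would violate Principle B.
*Victor₅*: the pronoun c-commands this R-expression → coindexation would violate Principle C on *Victor₅*.
*Mateo₆*: the pronoun c-commands this R-expression → coindexation would violate Principle C on *Mateo₆*.

{1, 2, 3}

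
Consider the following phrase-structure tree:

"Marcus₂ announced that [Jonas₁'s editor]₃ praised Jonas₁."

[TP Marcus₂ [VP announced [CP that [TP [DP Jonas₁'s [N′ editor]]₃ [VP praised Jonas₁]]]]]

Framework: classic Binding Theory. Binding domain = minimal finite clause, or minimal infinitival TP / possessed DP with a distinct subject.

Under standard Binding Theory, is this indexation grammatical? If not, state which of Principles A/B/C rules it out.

The two coindexed NPs are *Jonas₁* and *Jonas₁*.
*Jonas₁* is an R-expression; no coindexed NP c-commands it, so Principle C holds.
*Jonas₁* is an R-expression; *Jonas₁* does not c-command it, and no other NP shares its index, so Principle C is satisfied.
All principles are respected.

grammatical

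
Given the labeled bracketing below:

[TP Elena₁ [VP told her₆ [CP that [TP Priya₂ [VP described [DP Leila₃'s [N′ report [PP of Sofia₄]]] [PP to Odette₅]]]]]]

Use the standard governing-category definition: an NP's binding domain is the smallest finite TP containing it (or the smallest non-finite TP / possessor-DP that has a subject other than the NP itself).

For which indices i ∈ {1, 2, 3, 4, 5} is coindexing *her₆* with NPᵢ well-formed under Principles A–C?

none

*her* is a pronoun, so Principle B applies: it must be free in its binding domain.
Binding domain of *her₆*: the matrix TP, whose subject is Elena₁.
*Elena₁* c-commands the pronoun within its binding domain → coindexation would violate Principle B.
*Priya₂*: the pronoun c-commands this R-expression → coindexation would violate Principle C on *Priya₂*.
*Leila₃*: the pronoun c-commands this R-expression → coindexation would violate Principle C on *Leila₃*.
*Sofia₄*: the pronoun c-commands this R-expression → coindexation would violate Principle C on *Sofia₄*.
*Odette₅*: the pronoun c-commands this R-expression → coindexation would violate Principle C on *Odette₅*.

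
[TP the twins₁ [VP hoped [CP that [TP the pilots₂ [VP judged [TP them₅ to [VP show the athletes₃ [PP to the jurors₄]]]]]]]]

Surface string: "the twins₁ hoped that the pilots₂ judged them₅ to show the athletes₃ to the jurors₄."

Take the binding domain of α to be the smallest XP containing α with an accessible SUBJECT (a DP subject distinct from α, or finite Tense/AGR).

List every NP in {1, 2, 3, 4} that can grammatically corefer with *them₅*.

{1}

*them* is a pronoun, so Principle B applies: it must be free in its binding domain.
Binding domain of *them₅*: the embedded TP, whose subject is the pilots₂.
*the twins₁* c-commands the pronoun but from outside its binding domain, and is not c-commanded by it → coindexation permitted.
*the pilots₂* c-commands the pronoun within its binding domain → coindexation would violate Principle B.
*the athletes₃*: the pronoun c-commands this R-expression → coindexation would violate Principle C on *the athletes₃*.
*the jurors₄*: the pronoun c-commands this R-expression → coindexation would violate Principle C on *the jurors₄*.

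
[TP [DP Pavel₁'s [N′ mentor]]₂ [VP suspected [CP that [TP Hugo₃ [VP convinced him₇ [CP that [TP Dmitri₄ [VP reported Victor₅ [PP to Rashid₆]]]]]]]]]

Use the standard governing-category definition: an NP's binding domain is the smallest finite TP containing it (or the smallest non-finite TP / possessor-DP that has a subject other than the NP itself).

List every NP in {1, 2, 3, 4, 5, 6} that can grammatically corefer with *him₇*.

{1, 2}

*him* is a pronoun, so Principle B applies: it must be free in its binding domain.
Binding domain of *him₇*: the embedded TP, whose subject is Hugo₃.
*Pavel₁* and the pronoun do not c-command one another → neither Principle B nor Principle C is at stake; coindexation permitted.
*[Pavel₁'s mentor]₂* c-commands the pronoun but from outside its binding domain, and is not c-commanded by it → coindexation permitted.
*Hugo₃* c-commands the pronoun within its binding domain → coindexation would violate Principle B.
*Dmitri₄*: the pronoun c-commands this R-expression → coindexation would violate Principle C on *Dmitri₄*.
*Victor₅*: the pronoun c-commands this R-expression → coindexation would violate Principle C on *Victor₅*.
*Rashid₆*: the pronoun c-commands this R-expression → coindexation would violate Principle C on *Rashid₆*.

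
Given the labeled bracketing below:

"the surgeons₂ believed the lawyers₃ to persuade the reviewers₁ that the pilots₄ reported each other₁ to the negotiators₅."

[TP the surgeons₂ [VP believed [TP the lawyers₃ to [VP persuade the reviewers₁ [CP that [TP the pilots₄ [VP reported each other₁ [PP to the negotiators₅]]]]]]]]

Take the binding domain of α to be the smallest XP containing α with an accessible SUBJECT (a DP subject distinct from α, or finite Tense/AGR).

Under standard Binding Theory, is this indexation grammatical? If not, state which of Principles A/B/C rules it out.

The two coindexed NPs are *the reviewers₁* and *each other₁*.
*each other₁* is an anaphor. Principle A requires it to be bound within its binding domain — the embedded TP, whose subject is the pilots₄.
Within that domain it is c-commanded by *the pilots₄*, which does not share its index.
*the reviewers₁* does c-command the anaphor, but from outside its binding domain.
The anaphor is unbound in its domain → Principle A violation.

Principle A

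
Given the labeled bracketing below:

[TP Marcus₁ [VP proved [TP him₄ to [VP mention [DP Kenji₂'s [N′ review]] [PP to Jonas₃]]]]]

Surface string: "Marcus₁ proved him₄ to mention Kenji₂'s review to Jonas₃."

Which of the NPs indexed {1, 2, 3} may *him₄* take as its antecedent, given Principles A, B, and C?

none

*him* is a pronoun, so Principle B applies: it must be free in its binding domain.
Binding domain of *him₄*: the matrix TP, whose subject is Marcus₁.
*Marcus₁* c-commands the pronoun within its binding domain → coindexation would violate Principle B.
*Kenji₂*: the pronoun c-commands this R-expression → coindexation would violate Principle C on *Kenji₂*.
*Jonas₃*: the pronoun c-commands this R-expression → coindexation would violate Principle C on *Jonas₃*.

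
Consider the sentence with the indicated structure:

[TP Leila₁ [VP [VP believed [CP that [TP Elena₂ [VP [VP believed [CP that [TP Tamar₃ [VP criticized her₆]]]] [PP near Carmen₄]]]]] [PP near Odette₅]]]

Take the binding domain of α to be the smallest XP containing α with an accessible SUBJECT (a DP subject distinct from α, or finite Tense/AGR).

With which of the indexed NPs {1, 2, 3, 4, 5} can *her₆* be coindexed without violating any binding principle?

*her* is a pronoun, so Principle B applies: it must be free in its binding domain.
Binding domain of *her₆*: the embedded TP, whose subject is Tamar₃.
*Leila₁* c-commands the pronoun but from outside its binding domain, and is not c-commanded by it → coindexation permitted.
*Elena₂* c-commands the pronoun but from outside its binding domain, and is not c-commanded by it → coindexation permitted.
*Tamar₃* c-commands the pronoun within its binding domain → coindexation would violate Principle B.
*Carmen₄* and the pronoun do not c-command one another → neither Principle B nor Principle C is at stake; coindexation permitted.
*Odette₅* and the pronoun do not c-command one another → neither Principle B nor Principle C is at stake; coindexation permitted.

{1, 2, 4, 5}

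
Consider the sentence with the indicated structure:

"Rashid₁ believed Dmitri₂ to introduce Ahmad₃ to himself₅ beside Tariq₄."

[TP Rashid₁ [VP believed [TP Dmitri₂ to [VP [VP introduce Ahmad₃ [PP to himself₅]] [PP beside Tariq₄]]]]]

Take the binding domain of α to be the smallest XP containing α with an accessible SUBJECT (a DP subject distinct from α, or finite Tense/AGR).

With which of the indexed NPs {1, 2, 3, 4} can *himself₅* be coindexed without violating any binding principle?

{2, 3}

*himself* is an anaphor, so Principle A applies: it must be bound in its binding domain.
Binding domain of *himself₅*: the embedded TP, whose subject is Dmitri₂.
*Rashid₁* c-commands the anaphor but is outside its binding domain → cannot satisfy Principle A.
*Dmitri₂* c-commands the anaphor within its binding domain → licit binder.
*Ahmad₃* c-commands the anaphor within its binding domain → licit binder.
*Tariq₄* does not c-command the anaphor → cannot bind it.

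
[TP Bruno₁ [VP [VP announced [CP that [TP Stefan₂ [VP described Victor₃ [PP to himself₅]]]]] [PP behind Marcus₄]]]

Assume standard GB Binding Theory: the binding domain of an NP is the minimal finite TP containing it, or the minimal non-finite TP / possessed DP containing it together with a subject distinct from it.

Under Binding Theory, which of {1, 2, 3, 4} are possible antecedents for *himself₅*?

*himself* is an anaphor, so Principle A applies: it must be bound in its binding domain.
Binding domain of *himself₅*: the embedded TP, whose subject is Stefan₂.
*Bruno₁* c-commands the anaphor but is outside its binding domain → cannot satisfy Principle A.
*Stefan₂* c-commands the anaphor within its binding domain → licit binder.
*Victor₃* c-commands the anaphor within its binding domain → licit binder.
*Marcus₄* does not c-command the anaphor → cannot bind it.

{2, 3}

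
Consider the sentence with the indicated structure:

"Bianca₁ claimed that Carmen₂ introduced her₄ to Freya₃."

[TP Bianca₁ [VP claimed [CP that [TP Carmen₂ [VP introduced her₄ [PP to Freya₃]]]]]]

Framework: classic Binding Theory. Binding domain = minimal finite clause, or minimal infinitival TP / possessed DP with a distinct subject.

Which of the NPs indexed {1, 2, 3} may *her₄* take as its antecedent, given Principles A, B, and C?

{1}

*her* is a pronoun, so Principle B applies: it must be free in its binding domain.
Binding domain of *her₄*: the embedded TP, whose subject is Carmen₂.
*Bianca₁* c-commands the pronoun but from outside its binding domain, and is not c-commanded by it → coindexation permitted.
*Carmen₂* c-commands the pronoun within its binding domain → coindexation would violate Principle B.
*Freya₃*: the pronoun c-commands this R-expression → coindexation would violate Principle C on *Freya₃*.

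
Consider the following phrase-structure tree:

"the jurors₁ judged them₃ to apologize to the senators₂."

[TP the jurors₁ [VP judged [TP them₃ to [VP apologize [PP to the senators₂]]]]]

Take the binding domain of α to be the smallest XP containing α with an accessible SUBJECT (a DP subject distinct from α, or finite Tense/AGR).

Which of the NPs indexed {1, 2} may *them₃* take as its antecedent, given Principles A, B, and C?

*them* is a pronoun, so Principle B applies: it must be free in its binding domain.
Binding domain of *them₃*: the matrix TP, whose subject is the jurors₁.
*the jurors₁* c-commands the pronoun within its binding domain → coindexation would violate Principle B.
*the senators₂*: the pronoun c-commands this R-expression → coindexation would violate Principle C on *the senators₂*.

none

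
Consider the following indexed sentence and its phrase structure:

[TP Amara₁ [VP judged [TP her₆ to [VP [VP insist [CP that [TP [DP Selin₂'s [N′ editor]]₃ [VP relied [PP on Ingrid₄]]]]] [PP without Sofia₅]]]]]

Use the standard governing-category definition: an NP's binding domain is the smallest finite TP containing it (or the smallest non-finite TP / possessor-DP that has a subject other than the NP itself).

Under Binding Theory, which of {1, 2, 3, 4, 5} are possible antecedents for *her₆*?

none

*her* is a pronoun, so Principle B applies: it must be free in its binding domain.
Binding domain of *her₆*: the matrix TP, whose subject is Amara₁.
*Amara₁* c-commands the pronoun within its binding domain → coindexation would violate Principle B.
*Selin₂*: the pronoun c-commands this R-expression → coindexation would violate Principle C on *Selin₂*.
*[Selin₂'s editor]₃*: the pronoun c-commands this R-expression → coindexation would violate Principle C on *[Selin₂'s editor]₃*.
*Ingrid₄*: the pronoun c-commands this R-expression → coindexation would violate Principle C on *Ingrid₄*.
*Sofia₅*: the pronoun c-commands this R-expression → coindexation would violate Principle C on *Sofia₅*.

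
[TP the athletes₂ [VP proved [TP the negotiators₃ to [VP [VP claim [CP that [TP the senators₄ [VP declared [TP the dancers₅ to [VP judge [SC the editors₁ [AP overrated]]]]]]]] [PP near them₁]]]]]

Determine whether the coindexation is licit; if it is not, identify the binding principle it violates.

The two coindexed NPs are *the editors₁* and *them₁*.
*them₁* is a pronoun; its binding domain is the embedded TP, whose subject is the negotiators₃. Within that domain it is c-commanded only by *the negotiators₃*, which carries a different index — the pronoun is free locally, so Principle B holds.
*the editors₁* is an R-expression; *them₁* does not c-command it, and no other NP shares its index, so Principle C is satisfied.
All principles are respected.

grammatical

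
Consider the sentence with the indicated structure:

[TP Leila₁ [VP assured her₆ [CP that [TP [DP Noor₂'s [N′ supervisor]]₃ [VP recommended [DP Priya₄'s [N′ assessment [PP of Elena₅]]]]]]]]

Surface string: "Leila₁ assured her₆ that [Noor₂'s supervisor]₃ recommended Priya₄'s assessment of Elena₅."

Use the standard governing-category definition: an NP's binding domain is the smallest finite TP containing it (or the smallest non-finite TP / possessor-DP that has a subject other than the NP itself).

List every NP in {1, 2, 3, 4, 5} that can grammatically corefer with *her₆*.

none

*her* is a pronoun, so Principle B applies: it must be free in its binding domain.
Binding domain of *her₆*: the matrix TP, whose subject is Leila₁.
*Leila₁* c-commands the pronoun within its binding domain → coindexation would violate Principle B.
*Noor₂*: the pronoun c-commands this R-expression → coindexation would violate Principle C on *Noor₂*.
*[Noor₂'s supervisor]₃*: the pronoun c-commands this R-expression → coindexation would violate Principle C on *[Noor₂'s supervisor]₃*.
*Priya₄*: the pronoun c-commands this R-expression → coindexation would violate Principle C on *Priya₄*.
*Elena₅*: the pronoun c-commands this R-expression → coindexation would violate Principle C on *Elena₅*.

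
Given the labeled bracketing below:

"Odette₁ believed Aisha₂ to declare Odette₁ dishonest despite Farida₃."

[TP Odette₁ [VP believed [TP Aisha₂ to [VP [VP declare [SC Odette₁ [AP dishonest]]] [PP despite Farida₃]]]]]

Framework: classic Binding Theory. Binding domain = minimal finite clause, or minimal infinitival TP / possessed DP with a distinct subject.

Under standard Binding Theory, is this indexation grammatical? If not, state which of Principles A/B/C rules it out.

The two coindexed NPs are *Odette₁* (the lower occurrence) and *Odette₁* (the higher occurrence).
*Odette₁* (the lower occurrence) is an R-expression. Principle C requires it to be free everywhere.
*Odette₁* (the higher occurrence) c-commands it and carries the same index.
The R-expression is bound → Principle C violation.

Principle C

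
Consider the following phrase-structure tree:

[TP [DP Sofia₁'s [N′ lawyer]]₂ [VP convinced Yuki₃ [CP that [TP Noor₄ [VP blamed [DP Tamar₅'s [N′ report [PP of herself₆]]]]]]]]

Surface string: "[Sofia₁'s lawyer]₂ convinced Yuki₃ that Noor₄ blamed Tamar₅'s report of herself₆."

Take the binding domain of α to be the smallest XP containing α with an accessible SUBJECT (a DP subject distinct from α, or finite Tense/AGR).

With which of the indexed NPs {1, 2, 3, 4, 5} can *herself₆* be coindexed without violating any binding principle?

*herself* is an anaphor, so Principle A applies: it must be bound in its binding domain.
Binding domain of *herself₆*: the possessed DP, whose subject is Tamar₅.
*Sofia₁* does not c-command the anaphor → cannot bind it.
*[Sofia₁'s lawyer]₂* c-commands the anaphor but is outside its binding domain → cannot satisfy Principle A.
*Yuki₃* c-commands the anaphor but is outside its binding domain → cannot satisfy Principle A.
*Noor₄* c-commands the anaphor but is outside its binding domain → cannot satisfy Principle A.
*Tamar₅* c-commands the anaphor within its binding domain → licit binder.

{5}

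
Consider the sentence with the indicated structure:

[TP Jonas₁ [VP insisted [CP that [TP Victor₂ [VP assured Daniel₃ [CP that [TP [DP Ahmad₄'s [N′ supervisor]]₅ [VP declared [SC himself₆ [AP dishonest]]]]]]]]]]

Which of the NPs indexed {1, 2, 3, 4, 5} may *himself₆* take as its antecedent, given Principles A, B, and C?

{5}

*himself* is an anaphor, so Principle A applies: it must be bound in its binding domain.
Binding domain of *himself₆*: the embedded TP, whose subject is [Ahmad₄'s supervisor]₅.
*Jonas₁* c-commands the anaphor but is outside its binding domain → cannot satisfy Principle A.
*Victor₂* c-commands the anaphor but is outside its binding domain → cannot satisfy Principle A.
*Daniel₃* c-commands the anaphor but is outside its binding domain → cannot satisfy Principle A.
*Ahmad₄* does not c-command the anaphor → cannot bind it.
*[Ahmad₄'s supervisor]₅* c-commands the anaphor within its binding domain → licit binder.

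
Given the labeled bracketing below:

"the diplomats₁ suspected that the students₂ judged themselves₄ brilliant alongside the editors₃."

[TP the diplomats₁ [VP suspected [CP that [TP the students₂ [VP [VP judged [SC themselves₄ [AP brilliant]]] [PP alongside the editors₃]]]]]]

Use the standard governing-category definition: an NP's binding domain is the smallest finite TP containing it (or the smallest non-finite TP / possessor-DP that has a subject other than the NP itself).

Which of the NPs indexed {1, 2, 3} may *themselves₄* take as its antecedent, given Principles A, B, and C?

{2}

*themselves* is an anaphor, so Principle A applies: it must be bound in its binding domain.
Binding domain of *themselves₄*: the embedded TP, whose subject is the students₂.
*the diplomats₁* c-commands the anaphor but is outside its binding domain → cannot satisfy Principle A.
*the students₂* c-commands the anaphor within its binding domain → licit binder.
*the editors₃* does not c-command the anaphor → cannot bind it.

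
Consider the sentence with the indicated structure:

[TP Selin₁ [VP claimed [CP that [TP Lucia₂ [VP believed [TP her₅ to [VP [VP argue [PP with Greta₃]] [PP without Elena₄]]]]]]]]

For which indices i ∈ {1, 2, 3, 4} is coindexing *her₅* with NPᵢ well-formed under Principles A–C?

*her* is a pronoun, so Principle B applies: it must be free in its binding domain.
Binding domain of *her₅*: the embedded TP, whose subject is Lucia₂.
*Selin₁* c-commands the pronoun but from outside its binding domain, and is not c-commanded by it → coindexation permitted.
*Lucia₂* c-commands the pronoun within its binding domain → coindexation would violate Principle B.
*Greta₃*: the pronoun c-commands this R-expression → coindexation would violate Principle C on *Greta₃*.
*Elena₄*: the pronoun c-commands this R-expression → coindexation would violate Principle C on *Elena₄*.

{1}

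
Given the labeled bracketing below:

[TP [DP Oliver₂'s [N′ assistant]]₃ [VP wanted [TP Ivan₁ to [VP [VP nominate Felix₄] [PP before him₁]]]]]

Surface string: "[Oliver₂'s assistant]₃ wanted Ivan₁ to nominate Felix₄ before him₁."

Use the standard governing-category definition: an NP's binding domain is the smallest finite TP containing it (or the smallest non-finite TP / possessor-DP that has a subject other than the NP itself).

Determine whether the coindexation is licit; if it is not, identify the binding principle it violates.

The two coindexed NPs are *Ivan₁* and *him₁*.
*him₁* is a pronoun. Its binding domain is the embedded TP, whose subject is Ivan₁.
*Ivan₁* c-commands it within that domain and carries the same index.
The pronoun is locally bound → Principle B violation.

Principle B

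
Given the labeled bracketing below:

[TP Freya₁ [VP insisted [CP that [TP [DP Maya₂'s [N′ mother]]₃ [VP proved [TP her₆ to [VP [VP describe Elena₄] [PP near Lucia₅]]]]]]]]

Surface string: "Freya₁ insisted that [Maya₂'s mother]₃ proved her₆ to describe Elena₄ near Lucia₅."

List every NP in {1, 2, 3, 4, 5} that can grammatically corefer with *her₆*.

{1, 2}

*her* is a pronoun, so Principle B applies: it must be free in its binding domain.
Binding domain of *her₆*: the embedded TP, whose subject is [Maya₂'s mother]₃.
*Freya₁* c-commands the pronoun but from outside its binding domain, and is not c-commanded by it → coindexation permitted.
*Maya₂* and the pronoun do not c-command one another → neither Principle B nor Principle C is at stake; coindexation permitted.
*[Maya₂'s mother]₃* c-commands the pronoun within its binding domain → coindexation would violate Principle B.
*Elena₄*: the pronoun c-commands this R-expression → coindexation would violate Principle C on *Elena₄*.
*Lucia₅*: the pronoun c-commands this R-expression → coindexation would violate Principle C on *Lucia₅*.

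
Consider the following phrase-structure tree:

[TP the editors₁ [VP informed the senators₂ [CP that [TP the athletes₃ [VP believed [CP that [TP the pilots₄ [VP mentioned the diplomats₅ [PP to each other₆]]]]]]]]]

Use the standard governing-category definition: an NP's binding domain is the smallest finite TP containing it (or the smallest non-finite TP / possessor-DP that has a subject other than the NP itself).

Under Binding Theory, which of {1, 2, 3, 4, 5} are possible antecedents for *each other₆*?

{4, 5}

*each other* is an anaphor, so Principle A applies: it must be bound in its binding domain.
Binding domain of *each other₆*: the embedded TP, whose subject is the pilots₄.
*the editors₁* c-commands the anaphor but is outside its binding domain → cannot satisfy Principle A.
*the senators₂* c-commands the anaphor but is outside its binding domain → cannot satisfy Principle A.
*the athletes₃* c-commands the anaphor but is outside its binding domain → cannot satisfy Principle A.
*the pilots₄* c-commands the anaphor within its binding domain → licit binder.
*the diplomats₅* c-commands the anaphor within its binding domain → licit binder.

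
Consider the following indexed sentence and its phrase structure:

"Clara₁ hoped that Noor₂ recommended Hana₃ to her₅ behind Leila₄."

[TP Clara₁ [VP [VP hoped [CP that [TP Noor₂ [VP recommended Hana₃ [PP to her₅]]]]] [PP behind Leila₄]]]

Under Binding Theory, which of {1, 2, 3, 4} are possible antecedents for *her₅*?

{1, 4}

*her* is a pronoun, so Principle B applies: it must be free in its binding domain.
Binding domain of *her₅*: the embedded TP, whose subject is Noor₂.
*Clara₁* c-commands the pronoun but from outside its binding domain, and is not c-commanded by it → coindexation permitted.
*Noor₂* c-commands the pronoun within its binding domain → coindexation would violate Principle B.
*Hana₃* c-commands the pronoun within its binding domain → coindexation would violate Principle B.
*Leila₄* and the pronoun do not c-command one another → neither Principle B nor Principle C is at stake; coindexation permitted.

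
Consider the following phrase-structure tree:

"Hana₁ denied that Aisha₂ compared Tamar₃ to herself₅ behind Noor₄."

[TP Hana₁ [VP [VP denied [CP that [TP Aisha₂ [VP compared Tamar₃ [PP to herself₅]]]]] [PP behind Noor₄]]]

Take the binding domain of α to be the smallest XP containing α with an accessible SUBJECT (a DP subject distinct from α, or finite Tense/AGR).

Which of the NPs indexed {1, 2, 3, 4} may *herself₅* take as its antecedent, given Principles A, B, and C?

*herself* is an anaphor, so Principle A applies: it must be bound in its binding domain.
Binding domain of *herself₅*: the embedded TP, whose subject is Aisha₂.
*Hana₁* c-commands the anaphor but is outside its binding domain → cannot satisfy Principle A.
*Aisha₂* c-commands the anaphor within its binding domain → licit binder.
*Tamar₃* c-commands the anaphor within its binding domain → licit binder.
*Noor₄* does not c-command the anaphor → cannot bind it.

{2, 3}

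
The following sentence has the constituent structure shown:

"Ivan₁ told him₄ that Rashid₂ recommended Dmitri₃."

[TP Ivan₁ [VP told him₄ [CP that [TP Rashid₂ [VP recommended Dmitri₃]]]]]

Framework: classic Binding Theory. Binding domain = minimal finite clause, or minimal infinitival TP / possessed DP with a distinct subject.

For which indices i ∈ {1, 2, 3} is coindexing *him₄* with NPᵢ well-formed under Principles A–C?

none

*him* is a pronoun, so Principle B applies: it must be free in its binding domain.
Binding domain of *him₄*: the matrix TP, whose subject is Ivan₁.
*Ivan₁* c-commands the pronoun within its binding domain → coindexation would violate Principle B.
*Rashid₂*: the pronoun c-commands this R-expression → coindexation would violate Principle C on *Rashid₂*.
*Dmitri₃*: the pronoun c-commands this R-expression → coindexation would violate Principle C on *Dmitri₃*.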